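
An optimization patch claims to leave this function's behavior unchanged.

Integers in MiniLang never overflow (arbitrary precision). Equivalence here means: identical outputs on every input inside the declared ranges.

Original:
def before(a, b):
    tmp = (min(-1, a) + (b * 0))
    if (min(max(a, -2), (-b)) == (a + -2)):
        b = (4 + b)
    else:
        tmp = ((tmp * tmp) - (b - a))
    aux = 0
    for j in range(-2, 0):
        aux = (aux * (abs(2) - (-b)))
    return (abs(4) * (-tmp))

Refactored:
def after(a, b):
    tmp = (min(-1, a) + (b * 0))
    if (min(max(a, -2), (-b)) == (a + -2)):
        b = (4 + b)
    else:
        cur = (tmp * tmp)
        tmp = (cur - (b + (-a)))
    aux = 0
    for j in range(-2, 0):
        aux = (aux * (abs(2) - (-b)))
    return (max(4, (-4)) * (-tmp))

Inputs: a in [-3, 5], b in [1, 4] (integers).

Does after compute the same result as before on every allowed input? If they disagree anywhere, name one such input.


The two are interchangeable: min/max/abs usage differs; and statement counts differ; and arithmetic usage differs; and constant usage differs; and local variable names differ, and every declared input agrees.
As a probe, take a=4, b=1: before runs tmp becomes -1; next (min(max(a, -2), (-b)) == (a + -2)) evaluates to false; next tmp becomes 4; next aux becomes 0; next at j=-2:; next aux becomes 0; next at j=-1:; next aux becomes 0; next final value -16; after runs tmp becomes -1; next (min(max(a, -2), (-b)) == (a + -2)) evaluates to false; next cur becomes 1; next tmp becomes 4; next aux becomes 0; next at j=-2:; next aux becomes 0; next at j=-1:; next aux becomes 0; next final value -16; both end at -16.
Sweeping the whole domain (36 inputs) finds no disagreement.
verdict: equivalent


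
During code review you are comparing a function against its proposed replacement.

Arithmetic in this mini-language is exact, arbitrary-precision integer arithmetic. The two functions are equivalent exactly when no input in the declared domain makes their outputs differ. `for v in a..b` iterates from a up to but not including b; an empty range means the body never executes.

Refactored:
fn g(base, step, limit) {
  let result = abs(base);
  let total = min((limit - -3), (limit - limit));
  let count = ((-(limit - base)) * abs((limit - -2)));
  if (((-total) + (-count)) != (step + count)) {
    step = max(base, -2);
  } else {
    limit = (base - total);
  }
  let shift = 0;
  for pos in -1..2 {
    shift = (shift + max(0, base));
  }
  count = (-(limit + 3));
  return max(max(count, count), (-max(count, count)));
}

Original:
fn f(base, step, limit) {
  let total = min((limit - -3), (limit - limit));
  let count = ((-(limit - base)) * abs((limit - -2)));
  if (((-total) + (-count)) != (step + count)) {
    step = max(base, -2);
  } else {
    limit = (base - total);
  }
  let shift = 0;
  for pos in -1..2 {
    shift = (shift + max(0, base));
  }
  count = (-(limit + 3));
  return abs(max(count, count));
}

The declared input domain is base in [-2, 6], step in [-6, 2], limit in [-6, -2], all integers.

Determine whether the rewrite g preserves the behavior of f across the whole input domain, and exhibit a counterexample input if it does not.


Behavior is preserved: although min/max/abs usage differs, local variable names differ, statement counts differ, the outputs never diverge.
As a probe, take base=5, step=-3, limit=-6: f runs total becomes -3; next count becomes 44; next (((-total) + (-count)) != (step + count)) evaluates to true; next step becomes 5; next shift becomes 0; next at pos=-1:; next shift becomes 5; next at pos=0:; next shift becomes 10; next at pos=1:; next shift becomes 15; next count becomes 3; next final value 3; g runs result becomes 5; next total becomes -3; next count becomes 44; next (((-total) + (-count)) != (step + count)) evaluates to true; next step becomes 5; next shift becomes 0; next at pos=-1:; next shift becomes 5; next at pos=0:; next shift becomes 10; next at pos=1:; next shift becomes 15; next count becomes 3; next final value 3; both end at 3.
An exhaustive pass over the 405 declared inputs shows identical outputs.
verdict: equivalent


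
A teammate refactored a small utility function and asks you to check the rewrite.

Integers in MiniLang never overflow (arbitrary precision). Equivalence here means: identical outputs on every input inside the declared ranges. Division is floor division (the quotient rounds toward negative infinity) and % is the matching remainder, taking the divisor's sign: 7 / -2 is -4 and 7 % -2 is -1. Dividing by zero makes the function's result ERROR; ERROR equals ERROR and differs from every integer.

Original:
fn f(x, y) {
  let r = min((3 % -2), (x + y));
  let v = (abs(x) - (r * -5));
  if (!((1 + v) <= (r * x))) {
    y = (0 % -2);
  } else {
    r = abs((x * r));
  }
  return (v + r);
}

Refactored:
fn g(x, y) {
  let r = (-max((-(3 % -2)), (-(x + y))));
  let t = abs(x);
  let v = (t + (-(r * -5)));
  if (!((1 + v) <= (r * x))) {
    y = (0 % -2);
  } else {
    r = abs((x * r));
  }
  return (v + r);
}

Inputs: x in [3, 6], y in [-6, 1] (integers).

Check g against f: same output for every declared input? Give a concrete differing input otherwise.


Side by side, the visible changes include: statement counts differ; and min/max/abs usage differs; and arithmetic usage differs; and local variable names differ.
Tracing x=5, y=0: f: r = -1; v = 0; (!((1 + v) <= (r * x))) -> true; y = 0; return -1 | g: r = -1; t = 5; v = 0; (!((1 + v) <= (r * x))) -> true; y = 0; return -1 — matching result -1.
Sweeping the whole domain (32 inputs) finds no disagreement.
verdict: equivalent


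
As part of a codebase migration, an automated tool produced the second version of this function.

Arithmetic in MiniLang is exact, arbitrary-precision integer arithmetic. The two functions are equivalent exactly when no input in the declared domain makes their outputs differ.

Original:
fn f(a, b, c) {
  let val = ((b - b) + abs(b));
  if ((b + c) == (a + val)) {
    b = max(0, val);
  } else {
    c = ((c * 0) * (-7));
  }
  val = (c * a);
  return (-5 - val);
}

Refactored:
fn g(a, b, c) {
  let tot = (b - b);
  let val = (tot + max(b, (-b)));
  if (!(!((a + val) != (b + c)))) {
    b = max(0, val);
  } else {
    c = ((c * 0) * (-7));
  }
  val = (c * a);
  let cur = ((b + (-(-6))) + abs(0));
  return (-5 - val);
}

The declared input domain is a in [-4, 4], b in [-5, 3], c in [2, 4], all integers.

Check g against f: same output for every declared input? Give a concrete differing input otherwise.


Evaluate both at a=-4, b=-5, c=2.
f: val = 5; ((b + c) == (a + val)) -> false; c = 0; val = 0; return -5
g: tot = 0; val = 5; (!(!((a + val) != (b + c)))) -> true; b = 5; val = -8; cur = 11; return 3
-5 against 3: the behavior changed.
verdict: not equivalent; witness: a=-4, b=-5, c=2


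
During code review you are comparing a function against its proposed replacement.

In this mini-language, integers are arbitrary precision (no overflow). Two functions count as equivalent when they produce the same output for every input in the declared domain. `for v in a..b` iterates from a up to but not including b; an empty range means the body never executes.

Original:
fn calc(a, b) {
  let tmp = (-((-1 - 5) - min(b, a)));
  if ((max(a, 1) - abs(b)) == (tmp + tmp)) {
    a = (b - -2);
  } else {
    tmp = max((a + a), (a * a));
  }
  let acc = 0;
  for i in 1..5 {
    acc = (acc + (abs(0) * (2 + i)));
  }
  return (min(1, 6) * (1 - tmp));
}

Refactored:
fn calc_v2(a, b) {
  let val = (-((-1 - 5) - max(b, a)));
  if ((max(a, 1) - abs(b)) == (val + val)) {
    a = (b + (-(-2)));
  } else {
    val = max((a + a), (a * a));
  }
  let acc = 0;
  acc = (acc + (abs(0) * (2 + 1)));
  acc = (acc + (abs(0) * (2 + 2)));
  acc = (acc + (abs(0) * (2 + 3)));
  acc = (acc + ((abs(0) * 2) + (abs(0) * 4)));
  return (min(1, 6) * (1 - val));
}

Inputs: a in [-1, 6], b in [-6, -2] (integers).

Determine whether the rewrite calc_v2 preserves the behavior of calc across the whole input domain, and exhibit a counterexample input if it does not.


The rewrite breaks on a=6, b=-6, where the results are 1 and -35.
calc: tmp becomes 0; next ((max(a, 1) - abs(b)) == (tmp + tmp)) evaluates to true; next a becomes -4; next acc becomes 0; next at i=1:; next acc becomes 0; next at i=2:; next acc becomes 0; next at i=3:; next acc becomes 0; next at i=4:; next acc becomes 0; next final value 1
calc_v2: val becomes 12; next ((max(a, 1) - abs(b)) == (val + val)) evaluates to false; next val becomes 36; next acc becomes 0; next acc becomes 0; next acc becomes 0; next acc becomes 0; next acc becomes 0; next final value -35
verdict: not equivalent; witness: a=6, b=-6


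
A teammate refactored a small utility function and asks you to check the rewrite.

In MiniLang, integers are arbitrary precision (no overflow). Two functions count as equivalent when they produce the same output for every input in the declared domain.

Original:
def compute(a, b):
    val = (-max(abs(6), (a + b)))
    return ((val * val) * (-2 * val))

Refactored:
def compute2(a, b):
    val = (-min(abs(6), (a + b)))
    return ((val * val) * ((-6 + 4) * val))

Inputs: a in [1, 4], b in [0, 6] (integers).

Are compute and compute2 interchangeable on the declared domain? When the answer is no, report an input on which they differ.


Not equivalent: a=1, b=0 separates them (432 vs 2).
compute: val=-6, then returns 432
compute2: val=-1, then returns 2
verdict: not equivalent; witness: a=1, b=0


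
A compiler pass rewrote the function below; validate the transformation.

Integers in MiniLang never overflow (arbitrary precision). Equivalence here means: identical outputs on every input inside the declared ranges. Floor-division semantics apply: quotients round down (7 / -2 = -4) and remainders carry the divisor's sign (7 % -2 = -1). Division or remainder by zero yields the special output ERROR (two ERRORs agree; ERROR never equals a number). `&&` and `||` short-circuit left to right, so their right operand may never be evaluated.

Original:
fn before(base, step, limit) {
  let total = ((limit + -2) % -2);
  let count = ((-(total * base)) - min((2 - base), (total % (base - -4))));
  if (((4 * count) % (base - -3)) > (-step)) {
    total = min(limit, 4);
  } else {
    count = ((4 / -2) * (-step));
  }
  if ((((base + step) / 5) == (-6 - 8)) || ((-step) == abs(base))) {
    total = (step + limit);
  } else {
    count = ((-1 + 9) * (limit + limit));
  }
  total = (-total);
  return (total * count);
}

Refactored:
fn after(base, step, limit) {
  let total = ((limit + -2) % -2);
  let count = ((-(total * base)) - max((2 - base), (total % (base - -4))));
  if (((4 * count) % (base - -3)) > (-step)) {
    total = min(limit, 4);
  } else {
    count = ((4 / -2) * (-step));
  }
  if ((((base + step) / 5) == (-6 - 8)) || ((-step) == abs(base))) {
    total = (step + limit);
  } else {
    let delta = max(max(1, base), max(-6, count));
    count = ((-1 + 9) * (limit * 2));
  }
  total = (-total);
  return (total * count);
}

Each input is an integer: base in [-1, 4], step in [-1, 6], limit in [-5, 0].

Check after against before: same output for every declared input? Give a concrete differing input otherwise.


Not equivalent: base=0, step=0, limit=-5 separates them (-10 vs 0).
before: total = -1; count = -2; (((4 * count) % (base - -3)) > (-step)) -> true; total = -5; ((((base + step) / 5) == (-6 - 8)) || ((-step) == abs(base))) -> true; total = -5; total = 5; return -10
after: total = -1; count = -3; (((4 * count) % (base - -3)) > (-step)) -> false; count = 0; ((((base + step) / 5) == (-6 - 8)) || ((-step) == abs(base))) -> true; total = -5; total = 5; return 0
verdict: not equivalent; witness: base=0, step=0, limit=-5


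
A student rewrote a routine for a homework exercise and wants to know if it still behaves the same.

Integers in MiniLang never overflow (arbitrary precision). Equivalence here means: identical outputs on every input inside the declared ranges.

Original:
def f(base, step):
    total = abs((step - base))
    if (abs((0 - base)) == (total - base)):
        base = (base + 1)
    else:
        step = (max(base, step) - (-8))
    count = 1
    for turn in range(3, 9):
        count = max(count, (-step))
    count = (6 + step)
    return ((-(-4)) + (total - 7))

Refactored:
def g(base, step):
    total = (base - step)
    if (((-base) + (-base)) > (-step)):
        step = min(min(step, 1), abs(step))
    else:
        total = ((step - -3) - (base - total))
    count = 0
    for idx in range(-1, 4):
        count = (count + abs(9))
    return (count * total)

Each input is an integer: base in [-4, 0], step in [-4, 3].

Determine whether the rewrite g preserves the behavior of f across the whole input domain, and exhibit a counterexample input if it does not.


Take base=-4, step=-4.
f: total := 0 | (abs((0 - base)) == (total - base)): true | base := -3 | count := 1 | iter turn=3: | count := 4 | iter turn=4: | count := 4 | iter turn=5: | count := 4 | iter turn=6: | count := 4 | iter turn=7: | count := 4 | iter turn=8: | count := 4 | count := 2 | result -3
g: total := 0 | (((-base) + (-base)) > (-step)): true | step := -4 | count := 0 | iter idx=-1: | count := 9 | iter idx=0: | count := 18 | iter idx=1: | count := 27 | iter idx=2: | count := 36 | iter idx=3: | count := 45 | result 0
-3 against 0: the behavior changed.
verdict: not equivalent; witness: base=-4, step=-4


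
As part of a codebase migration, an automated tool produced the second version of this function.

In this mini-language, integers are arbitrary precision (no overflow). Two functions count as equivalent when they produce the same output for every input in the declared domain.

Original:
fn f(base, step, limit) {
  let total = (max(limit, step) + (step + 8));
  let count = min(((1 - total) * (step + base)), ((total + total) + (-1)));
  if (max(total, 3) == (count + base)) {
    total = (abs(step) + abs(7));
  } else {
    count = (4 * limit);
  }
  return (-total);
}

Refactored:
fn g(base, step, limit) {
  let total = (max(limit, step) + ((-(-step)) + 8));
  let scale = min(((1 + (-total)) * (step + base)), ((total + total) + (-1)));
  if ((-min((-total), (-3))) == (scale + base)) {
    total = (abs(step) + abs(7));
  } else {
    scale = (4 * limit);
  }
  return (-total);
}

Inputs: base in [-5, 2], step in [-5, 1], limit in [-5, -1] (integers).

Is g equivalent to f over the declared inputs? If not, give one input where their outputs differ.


This is a faithful refactor — local variable names differ; min/max/abs usage differs; arithmetic usage differs, but the computed results match everywhere.
Tracing base=0, step=1, limit=-1: f: total=10, then count=-9, then (max(total, 3) == (count + base)) is false, then count=-4, then returns -10 | g: total=10, then scale=-9, then ((-min((-total), (-3))) == (scale + base)) is false, then scale=-4, then returns -10 — matching result -10.
Checked all 280 inputs in the declared domain: the outputs agree on every one.
verdict: equivalent


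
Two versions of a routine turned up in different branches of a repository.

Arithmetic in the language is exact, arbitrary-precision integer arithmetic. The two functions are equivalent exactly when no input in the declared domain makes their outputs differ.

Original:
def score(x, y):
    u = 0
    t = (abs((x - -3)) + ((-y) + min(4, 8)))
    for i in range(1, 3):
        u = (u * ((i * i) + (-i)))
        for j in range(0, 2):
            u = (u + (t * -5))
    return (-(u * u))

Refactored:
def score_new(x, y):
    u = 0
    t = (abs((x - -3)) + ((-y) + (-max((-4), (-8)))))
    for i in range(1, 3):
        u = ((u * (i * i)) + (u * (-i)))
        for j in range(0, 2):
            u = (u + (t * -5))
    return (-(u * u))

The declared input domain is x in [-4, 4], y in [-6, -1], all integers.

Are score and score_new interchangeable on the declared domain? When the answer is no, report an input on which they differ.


Behavior is preserved: although min/max/abs usage differs; also arithmetic usage differs, the outputs never diverge.
One worked example (x=2, y=-4) — score: u=0, then t=13, then (i=1), then u=0, then (j=0), then u=-65, then (j=1), then u=-130, then (i=2), then u=-260, then (j=0), then u=-325, then (j=1), then u=-390, then returns -152100; score_new: u=0, then t=13, then (i=1), then u=0, then (j=0), then u=-65, then (j=1), then u=-130, then (i=2), then u=-260, then (j=0), then u=-325, then (j=1), then u=-390, then returns -152100; agreement on -152100.
Sweeping the whole domain (54 inputs) finds no disagreement.
verdict: equivalent


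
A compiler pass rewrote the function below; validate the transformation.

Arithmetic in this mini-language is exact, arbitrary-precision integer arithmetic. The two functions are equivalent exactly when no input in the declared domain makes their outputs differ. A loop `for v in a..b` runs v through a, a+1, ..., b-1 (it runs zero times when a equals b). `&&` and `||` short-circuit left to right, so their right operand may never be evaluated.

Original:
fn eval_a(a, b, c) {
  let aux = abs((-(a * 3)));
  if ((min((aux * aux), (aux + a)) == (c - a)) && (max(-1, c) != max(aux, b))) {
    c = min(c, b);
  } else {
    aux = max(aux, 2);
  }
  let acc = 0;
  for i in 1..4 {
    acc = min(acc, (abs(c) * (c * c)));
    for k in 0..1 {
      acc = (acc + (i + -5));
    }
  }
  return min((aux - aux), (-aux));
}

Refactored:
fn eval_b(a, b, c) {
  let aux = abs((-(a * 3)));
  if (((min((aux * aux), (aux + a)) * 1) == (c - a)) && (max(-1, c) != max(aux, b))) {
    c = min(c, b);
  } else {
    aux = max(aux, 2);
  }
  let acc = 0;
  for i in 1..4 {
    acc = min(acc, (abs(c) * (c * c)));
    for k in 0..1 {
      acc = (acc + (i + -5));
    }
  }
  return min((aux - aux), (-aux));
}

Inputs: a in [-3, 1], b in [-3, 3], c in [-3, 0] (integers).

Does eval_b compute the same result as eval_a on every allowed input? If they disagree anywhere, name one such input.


Changes here: arithmetic usage differs; and constant usage differs; the full 140-point sweep finds no disagreement.
verdict: equivalent


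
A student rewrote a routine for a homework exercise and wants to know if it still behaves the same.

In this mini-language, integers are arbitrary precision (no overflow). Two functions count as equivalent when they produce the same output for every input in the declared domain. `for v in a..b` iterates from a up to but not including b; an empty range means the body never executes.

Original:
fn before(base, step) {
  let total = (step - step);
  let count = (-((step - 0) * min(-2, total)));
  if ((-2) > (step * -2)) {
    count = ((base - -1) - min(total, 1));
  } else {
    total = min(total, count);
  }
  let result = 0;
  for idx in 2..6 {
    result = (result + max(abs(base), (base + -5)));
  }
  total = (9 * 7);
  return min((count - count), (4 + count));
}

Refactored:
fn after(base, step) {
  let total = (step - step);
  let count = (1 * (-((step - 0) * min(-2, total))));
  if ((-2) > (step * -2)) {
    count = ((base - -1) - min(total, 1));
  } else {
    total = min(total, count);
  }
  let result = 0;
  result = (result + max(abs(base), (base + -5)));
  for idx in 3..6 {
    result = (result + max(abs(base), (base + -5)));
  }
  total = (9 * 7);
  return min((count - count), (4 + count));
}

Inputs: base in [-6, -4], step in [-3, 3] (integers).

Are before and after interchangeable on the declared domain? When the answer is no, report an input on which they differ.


Equivalent — the differences include loop structure differs; also statement counts differ; also min/max/abs usage differs; also constant usage differs; also arithmetic usage differs, yet no declared input distinguishes the two.
As a probe, take base=-6, step=3: before runs total becomes 0; next count becomes 6; next ((-2) > (step * -2)) evaluates to true; next count becomes -5; next result becomes 0; next at idx=2:; next result becomes 6; next at idx=3:; next result becomes 12; next at idx=4:; next result becomes 18; next at idx=5:; next result becomes 24; next total becomes 63; next final value -1; after runs total becomes 0; next count becomes 6; next ((-2) > (step * -2)) evaluates to true; next count becomes -5; next result becomes 0; next result becomes 6; next at idx=3:; next result becomes 12; next at idx=4:; next result becomes 18; next at idx=5:; next result becomes 24; next total becomes 63; next final value -1; both end at -1.
Across all 21 domain points the two functions coincide.
verdict: equivalent


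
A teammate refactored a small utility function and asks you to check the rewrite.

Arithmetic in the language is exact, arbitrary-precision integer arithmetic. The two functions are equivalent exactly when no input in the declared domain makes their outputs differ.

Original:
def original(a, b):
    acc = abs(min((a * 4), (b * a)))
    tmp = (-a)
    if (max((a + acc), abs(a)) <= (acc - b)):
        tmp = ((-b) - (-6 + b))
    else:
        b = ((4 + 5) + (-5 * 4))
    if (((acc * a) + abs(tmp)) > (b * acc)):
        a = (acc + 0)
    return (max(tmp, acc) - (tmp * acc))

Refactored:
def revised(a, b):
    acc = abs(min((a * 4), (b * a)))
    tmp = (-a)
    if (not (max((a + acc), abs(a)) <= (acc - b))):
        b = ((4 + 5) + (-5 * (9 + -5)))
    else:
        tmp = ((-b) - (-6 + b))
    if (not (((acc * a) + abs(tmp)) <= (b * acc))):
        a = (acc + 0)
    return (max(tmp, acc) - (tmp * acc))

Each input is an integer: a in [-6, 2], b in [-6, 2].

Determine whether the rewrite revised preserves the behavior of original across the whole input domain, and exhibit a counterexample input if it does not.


The two are interchangeable: comparison usage differs, arithmetic usage differs, constant usage differs, boolean connective usage differs, and every declared input agrees.
Spot check at a=1, b=2 — original: acc := 2 | tmp := -1 | (max((a + acc), abs(a)) <= (acc - b)): false | b := -11 | (((acc * a) + abs(tmp)) > (b * acc)): true | a := 2 | result 4. revised: acc := 2 | tmp := -1 | (not (max((a + acc), abs(a)) <= (acc - b))): true | b := -11 | (not (((acc * a) + abs(tmp)) <= (b * acc))): true | a := 2 | result 4. Both give 4.
Every one of the 81 inputs gives matching results.
verdict: equivalent


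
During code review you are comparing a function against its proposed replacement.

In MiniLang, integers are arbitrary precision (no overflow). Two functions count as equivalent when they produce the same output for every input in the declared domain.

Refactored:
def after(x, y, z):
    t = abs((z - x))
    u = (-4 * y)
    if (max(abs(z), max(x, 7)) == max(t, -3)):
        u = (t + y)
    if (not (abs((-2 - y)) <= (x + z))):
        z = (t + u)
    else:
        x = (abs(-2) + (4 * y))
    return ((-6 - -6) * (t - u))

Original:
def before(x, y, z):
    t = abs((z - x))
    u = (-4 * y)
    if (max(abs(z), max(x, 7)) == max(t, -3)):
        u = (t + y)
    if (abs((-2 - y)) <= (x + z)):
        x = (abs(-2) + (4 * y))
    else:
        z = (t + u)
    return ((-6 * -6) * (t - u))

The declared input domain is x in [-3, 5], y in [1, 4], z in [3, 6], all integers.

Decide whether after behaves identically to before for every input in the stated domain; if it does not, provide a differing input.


Evaluate both at x=-3, y=1, z=3.
before: t becomes 6; next u becomes -4; next (max(abs(z), max(x, 7)) == max(t, -3)) evaluates to false; next (abs((-2 - y)) <= (x + z)) evaluates to false; next z becomes 2; next final value 360
after: t becomes 6; next u becomes -4; next (max(abs(z), max(x, 7)) == max(t, -3)) evaluates to false; next (not (abs((-2 - y)) <= (x + z))) evaluates to true; next z becomes 2; next final value 0
360 != 0, so the rewrite changes behavior.
verdict: not equivalent; witness: x=-3, y=1, z=3


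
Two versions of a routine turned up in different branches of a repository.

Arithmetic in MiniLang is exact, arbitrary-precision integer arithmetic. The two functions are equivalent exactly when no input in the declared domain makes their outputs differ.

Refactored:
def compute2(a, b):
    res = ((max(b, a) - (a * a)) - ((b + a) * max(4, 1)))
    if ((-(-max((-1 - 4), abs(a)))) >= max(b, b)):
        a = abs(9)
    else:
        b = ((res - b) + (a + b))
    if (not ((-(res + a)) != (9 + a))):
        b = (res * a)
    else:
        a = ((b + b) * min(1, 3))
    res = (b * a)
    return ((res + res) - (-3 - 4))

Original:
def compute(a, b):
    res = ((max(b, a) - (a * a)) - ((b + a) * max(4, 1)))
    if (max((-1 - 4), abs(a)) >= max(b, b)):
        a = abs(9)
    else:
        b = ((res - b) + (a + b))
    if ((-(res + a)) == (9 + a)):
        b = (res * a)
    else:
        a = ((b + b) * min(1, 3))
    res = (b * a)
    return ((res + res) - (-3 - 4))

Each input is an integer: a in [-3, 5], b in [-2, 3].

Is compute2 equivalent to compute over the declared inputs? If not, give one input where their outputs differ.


Reading the diff, among the changes: boolean connective usage differs; comparison usage differs.
One worked example (a=3, b=0) — compute: res := -18 | (max((-1 - 4), abs(a)) >= max(b, b)): true | a := 9 | ((-(res + a)) == (9 + a)): false | a := 0 | res := 0 | result 7; compute2: res := -18 | ((-(-max((-1 - 4), abs(a)))) >= max(b, b)): true | a := 9 | (not ((-(res + a)) != (9 + a))): false | a := 0 | res := 0 | result 7; agreement on 7.
Checked all 54 inputs in the declared domain: the outputs agree on every one.
verdict: equivalent


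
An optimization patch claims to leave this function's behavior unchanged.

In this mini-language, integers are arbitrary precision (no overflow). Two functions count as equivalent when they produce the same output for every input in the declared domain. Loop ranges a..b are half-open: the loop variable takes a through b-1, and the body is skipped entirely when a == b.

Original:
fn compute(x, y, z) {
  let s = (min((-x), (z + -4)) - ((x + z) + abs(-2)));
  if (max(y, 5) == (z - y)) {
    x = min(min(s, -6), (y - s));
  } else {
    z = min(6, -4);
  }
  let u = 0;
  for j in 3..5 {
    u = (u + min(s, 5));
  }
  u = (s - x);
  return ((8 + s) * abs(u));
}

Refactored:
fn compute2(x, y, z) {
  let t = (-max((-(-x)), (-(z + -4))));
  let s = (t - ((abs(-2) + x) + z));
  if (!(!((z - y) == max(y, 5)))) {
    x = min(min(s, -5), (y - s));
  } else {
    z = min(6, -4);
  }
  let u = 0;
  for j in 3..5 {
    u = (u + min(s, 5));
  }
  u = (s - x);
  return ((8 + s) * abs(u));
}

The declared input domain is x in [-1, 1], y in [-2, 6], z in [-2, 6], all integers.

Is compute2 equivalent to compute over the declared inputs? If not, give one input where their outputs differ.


Not equivalent: x=-1, y=-2, z=3 separates them (3 vs 0).
compute: s becomes -5; next (max(y, 5) == (z - y)) evaluates to true; next x becomes -6; next u becomes 0; next at j=3:; next u becomes -5; next at j=4:; next u becomes -10; next u becomes 1; next final value 3
compute2: t becomes -1; next s becomes -5; next (!(!((z - y) == max(y, 5)))) evaluates to true; next x becomes -5; next u becomes 0; next at j=3:; next u becomes -5; next at j=4:; next u becomes -10; next u becomes 0; next final value 0
verdict: not equivalent; witness: x=-1, y=-2, z=3


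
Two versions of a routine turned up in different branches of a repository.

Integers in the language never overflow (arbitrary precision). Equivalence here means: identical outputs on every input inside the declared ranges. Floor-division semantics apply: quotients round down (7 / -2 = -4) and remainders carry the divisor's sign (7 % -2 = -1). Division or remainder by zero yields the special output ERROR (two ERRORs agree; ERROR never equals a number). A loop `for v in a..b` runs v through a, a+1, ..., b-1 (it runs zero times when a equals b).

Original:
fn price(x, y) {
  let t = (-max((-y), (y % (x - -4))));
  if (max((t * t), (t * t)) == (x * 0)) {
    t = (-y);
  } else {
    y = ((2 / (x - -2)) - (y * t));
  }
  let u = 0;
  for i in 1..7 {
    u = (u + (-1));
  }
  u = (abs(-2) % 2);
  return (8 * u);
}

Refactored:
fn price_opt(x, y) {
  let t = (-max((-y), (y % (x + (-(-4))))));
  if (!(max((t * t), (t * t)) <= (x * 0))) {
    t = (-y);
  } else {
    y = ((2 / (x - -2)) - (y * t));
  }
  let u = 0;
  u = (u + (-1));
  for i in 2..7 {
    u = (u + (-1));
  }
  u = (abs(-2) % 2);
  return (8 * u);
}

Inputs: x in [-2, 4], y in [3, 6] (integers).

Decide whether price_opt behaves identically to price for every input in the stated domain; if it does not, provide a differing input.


Consider the input x=-2, y=3.
price: t=-1, then (max((t * t), (t * t)) == (x * 0)) is false, then a zero divisor aborts: ERROR
price_opt: t=-1, then (!(max((t * t), (t * t)) <= (x * 0))) is true, then t=-3, then u=0, then u=-1, then (i=2), then u=-2, then (i=3), then u=-3, then (i=4), then u=-4, then (i=5), then u=-5, then (i=6), then u=-6, then u=0, then returns 0
ERROR against 0: the behavior changed.
verdict: not equivalent; witness: x=-2, y=3


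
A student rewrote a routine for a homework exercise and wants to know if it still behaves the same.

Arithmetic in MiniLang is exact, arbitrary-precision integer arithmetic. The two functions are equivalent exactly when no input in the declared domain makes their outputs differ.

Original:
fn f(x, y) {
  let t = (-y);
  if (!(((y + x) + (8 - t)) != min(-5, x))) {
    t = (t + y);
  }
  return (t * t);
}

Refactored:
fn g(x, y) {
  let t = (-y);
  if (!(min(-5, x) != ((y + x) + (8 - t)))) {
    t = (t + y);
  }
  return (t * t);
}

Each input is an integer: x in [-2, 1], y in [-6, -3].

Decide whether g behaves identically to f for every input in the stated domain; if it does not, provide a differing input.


Differences: same computation, different form — yet all 16 inputs agree.
verdict: equivalent


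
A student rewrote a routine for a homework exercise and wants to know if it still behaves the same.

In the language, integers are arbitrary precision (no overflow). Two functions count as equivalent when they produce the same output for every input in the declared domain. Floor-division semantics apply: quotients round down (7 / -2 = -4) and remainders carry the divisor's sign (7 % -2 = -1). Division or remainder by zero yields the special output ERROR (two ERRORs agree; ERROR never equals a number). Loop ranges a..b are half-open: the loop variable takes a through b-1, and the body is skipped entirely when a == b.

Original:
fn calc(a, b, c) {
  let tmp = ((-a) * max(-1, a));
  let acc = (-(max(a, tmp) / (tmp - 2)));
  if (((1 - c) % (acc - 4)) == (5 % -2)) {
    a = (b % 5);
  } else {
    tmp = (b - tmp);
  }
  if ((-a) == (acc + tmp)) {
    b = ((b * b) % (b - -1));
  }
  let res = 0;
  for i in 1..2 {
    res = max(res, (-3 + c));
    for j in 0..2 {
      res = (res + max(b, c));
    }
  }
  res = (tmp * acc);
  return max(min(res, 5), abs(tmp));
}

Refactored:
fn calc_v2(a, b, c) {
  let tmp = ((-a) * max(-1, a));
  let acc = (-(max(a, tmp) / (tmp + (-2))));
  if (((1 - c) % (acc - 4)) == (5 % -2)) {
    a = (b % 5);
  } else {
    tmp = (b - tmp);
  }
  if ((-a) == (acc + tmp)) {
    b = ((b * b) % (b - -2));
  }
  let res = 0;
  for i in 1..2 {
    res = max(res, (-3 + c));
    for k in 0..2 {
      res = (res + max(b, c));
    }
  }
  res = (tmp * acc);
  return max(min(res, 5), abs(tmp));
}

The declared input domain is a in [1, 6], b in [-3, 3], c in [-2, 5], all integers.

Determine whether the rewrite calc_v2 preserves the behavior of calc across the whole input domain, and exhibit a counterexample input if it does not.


Not equivalent: a=2, b=-2, c=-1 separates them (4 vs ERROR).
calc: tmp = -4; acc = 1; (((1 - c) % (acc - 4)) == (5 % -2)) -> true; a = 3; ((-a) == (acc + tmp)) -> true; b = 0; res = 0; [i=1]; res = 0; [j=0]; res = 0; [j=1]; res = 0; res = -4; return 4
calc_v2: tmp = -4; acc = 1; (((1 - c) % (acc - 4)) == (5 % -2)) -> true; a = 3; ((-a) == (acc + tmp)) -> true; division by zero -> ERROR
verdict: not equivalent; witness: a=2, b=-2, c=-1


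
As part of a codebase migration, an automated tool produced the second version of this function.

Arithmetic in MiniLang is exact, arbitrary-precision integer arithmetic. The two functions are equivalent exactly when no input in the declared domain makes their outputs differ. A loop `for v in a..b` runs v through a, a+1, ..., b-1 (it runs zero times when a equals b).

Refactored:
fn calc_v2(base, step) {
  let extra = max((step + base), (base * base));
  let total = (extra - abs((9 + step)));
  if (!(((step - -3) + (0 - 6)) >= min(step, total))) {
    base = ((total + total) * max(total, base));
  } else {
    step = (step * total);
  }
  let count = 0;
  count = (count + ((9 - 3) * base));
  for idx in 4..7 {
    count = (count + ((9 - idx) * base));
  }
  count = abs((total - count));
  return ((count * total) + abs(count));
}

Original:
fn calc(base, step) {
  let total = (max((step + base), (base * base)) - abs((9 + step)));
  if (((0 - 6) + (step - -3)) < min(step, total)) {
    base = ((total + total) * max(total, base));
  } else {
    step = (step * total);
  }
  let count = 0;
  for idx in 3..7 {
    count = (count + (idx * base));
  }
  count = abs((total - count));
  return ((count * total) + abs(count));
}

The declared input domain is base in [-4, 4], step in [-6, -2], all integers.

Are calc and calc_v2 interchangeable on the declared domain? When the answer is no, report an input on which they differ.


Reading the diff, among the changes: boolean connective usage differs; also statement counts differ; also constant usage differs; also comparison usage differs; also arithmetic usage differs; also loop structure differs; also local variable names differ.
Spot check at base=-2, step=-4 — calc: total := -1 | (((0 - 6) + (step - -3)) < min(step, total)): true | base := 2 | count := 0 | iter idx=3: | count := 6 | iter idx=4: | count := 14 | iter idx=5: | count := 24 | iter idx=6: | count := 36 | count := 37 | result 0. calc_v2: extra := 4 | total := -1 | (!(((step - -3) + (0 - 6)) >= min(step, total))): true | base := 2 | count := 0 | count := 12 | iter idx=4: | count := 22 | iter idx=5: | count := 30 | iter idx=6: | count := 36 | count := 37 | result 0. Both give 0.
Checked all 45 inputs in the declared domain: the outputs agree on every one.
verdict: equivalent


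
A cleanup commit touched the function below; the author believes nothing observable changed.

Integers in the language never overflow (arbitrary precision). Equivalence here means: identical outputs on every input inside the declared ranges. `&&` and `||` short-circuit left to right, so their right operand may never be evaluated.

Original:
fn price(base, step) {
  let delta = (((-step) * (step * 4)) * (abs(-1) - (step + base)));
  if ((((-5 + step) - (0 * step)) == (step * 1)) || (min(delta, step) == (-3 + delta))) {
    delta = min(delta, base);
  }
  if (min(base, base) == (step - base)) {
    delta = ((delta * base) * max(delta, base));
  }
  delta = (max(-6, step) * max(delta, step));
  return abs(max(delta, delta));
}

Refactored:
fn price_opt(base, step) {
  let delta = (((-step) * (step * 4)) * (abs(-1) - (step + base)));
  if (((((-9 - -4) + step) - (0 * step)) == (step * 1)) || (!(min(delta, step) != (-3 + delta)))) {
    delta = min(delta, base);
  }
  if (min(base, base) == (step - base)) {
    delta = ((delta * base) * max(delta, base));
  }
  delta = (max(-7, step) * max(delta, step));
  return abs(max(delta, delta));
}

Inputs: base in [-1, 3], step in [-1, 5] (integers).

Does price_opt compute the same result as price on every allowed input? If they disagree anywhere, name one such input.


The edit looks behavioral (`-6` became `-7`), but over these ranges it never changes the outcome; all 35 inputs agree.
verdict: equivalent


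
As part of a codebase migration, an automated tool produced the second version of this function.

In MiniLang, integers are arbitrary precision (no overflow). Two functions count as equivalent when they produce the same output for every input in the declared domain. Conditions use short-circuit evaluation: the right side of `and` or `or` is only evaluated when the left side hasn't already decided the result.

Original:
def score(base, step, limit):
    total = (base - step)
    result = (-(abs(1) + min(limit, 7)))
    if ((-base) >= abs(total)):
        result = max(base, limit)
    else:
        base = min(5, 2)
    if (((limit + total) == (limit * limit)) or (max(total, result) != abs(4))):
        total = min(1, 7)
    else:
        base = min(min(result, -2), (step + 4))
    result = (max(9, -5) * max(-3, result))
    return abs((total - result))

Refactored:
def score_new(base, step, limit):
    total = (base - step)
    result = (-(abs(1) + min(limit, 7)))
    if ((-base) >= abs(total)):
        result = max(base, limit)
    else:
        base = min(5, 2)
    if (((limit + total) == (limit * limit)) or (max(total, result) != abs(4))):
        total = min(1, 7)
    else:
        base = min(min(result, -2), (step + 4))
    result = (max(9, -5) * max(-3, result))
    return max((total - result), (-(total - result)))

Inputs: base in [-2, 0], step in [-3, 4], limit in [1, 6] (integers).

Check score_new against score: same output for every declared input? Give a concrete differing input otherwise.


Differences: arithmetic usage differs; also min/max/abs usage differs — yet all 144 inputs agree.
verdict: equivalent


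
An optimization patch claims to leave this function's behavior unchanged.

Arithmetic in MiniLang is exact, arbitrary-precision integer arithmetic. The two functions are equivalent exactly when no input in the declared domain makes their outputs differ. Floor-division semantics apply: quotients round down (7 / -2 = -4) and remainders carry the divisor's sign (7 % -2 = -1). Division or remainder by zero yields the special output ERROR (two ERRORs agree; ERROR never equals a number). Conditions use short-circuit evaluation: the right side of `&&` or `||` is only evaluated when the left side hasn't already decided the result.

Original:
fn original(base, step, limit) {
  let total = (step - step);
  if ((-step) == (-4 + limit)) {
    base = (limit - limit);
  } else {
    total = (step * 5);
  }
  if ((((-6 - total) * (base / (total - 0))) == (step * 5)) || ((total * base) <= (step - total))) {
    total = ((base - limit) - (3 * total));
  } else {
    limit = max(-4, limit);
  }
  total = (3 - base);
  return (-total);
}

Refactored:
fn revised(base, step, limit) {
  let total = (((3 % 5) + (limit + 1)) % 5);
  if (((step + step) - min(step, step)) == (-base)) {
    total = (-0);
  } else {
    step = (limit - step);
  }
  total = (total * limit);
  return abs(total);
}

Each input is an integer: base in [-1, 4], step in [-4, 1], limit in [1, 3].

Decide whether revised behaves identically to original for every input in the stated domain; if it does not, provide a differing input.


Not equivalent: base=-1, step=-4, limit=1 separates them (-4 vs 0).
original: total=0, then ((-step) == (-4 + limit)) is false, then total=-20, then ((((-6 - total) * (base / (total - 0))) == (step * 5)) || ((total * base) <= (step - total))) is false, then limit=1, then total=4, then returns -4
revised: total=0, then (((step + step) - min(step, step)) == (-base)) is false, then step=5, then total=0, then returns 0
verdict: not equivalent; witness: base=-1, step=-4, limit=1


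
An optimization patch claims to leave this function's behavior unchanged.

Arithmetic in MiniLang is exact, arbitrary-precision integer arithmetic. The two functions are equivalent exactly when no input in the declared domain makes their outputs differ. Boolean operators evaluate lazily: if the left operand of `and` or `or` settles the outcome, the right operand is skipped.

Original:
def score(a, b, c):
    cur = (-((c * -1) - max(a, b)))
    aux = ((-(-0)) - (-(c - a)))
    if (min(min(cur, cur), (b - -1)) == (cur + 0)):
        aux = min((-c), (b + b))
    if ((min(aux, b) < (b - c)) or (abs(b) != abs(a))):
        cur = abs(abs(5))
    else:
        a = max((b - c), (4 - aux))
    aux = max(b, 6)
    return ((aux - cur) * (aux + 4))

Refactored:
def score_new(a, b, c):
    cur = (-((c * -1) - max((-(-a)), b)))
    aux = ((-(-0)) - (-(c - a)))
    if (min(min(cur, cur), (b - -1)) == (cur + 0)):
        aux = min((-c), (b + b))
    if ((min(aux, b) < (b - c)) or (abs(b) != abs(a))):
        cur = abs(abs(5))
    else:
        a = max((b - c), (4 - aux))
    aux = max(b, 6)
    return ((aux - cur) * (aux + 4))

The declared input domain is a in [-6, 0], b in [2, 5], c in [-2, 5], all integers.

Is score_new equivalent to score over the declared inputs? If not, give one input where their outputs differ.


Although same computation, different form, 224/224 inputs agree.
verdict: equivalent
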